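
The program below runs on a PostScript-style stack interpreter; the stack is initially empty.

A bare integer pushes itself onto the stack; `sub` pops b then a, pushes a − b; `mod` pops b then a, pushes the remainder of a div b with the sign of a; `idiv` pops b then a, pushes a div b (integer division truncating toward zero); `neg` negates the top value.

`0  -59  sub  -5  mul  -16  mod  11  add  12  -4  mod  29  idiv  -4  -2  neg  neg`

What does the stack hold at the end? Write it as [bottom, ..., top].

0    -> 0
-59  -> 0 -59
sub  -> 59
-5   -> 59 -5
mul  -> -295
-16  -> -295 -16
mod  -> -7
11   -> -7 11
add  -> 4
12   -> 4 12
-4   -> 4 12 -4
mod  -> 4 0
29   -> 4 0 29
idiv -> 4 0
-4   -> 4 0 -4
-2   -> 4 0 -4 -2
neg  -> 4 0 -4 2
neg  -> 4 0 -4 -2

[4, 0, -4, -2]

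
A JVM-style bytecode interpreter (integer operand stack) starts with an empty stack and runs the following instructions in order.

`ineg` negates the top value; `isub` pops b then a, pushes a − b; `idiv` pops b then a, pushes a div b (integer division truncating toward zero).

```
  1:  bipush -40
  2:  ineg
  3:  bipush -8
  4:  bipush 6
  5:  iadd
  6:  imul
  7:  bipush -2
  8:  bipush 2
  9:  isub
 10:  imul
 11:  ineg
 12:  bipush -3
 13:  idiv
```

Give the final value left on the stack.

106

bipush -40 -> -40
ineg       -> 40
bipush -8  -> 40 -8
bipush 6   -> 40 -8 6
iadd       -> 40 -2
imul       -> -80
bipush -2  -> -80 -2
bipush 2   -> -80 -2 2
isub       -> -80 -4
imul       -> 320
ineg       -> -320
bipush -3  -> -320 -3
idiv       -> 106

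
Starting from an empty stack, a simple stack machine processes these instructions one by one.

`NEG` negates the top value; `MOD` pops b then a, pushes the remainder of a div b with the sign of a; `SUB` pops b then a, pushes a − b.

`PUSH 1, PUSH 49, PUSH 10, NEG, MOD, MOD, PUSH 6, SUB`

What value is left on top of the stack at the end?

PUSH 1  → [1]
PUSH 49 → [1, 49]
PUSH 10 → [1, 49, 10]
NEG     → [1, 49, -10]
MOD     → [1, 9]
MOD     → [1]
PUSH 6  → [1, 6]
SUB     → [-5]

-5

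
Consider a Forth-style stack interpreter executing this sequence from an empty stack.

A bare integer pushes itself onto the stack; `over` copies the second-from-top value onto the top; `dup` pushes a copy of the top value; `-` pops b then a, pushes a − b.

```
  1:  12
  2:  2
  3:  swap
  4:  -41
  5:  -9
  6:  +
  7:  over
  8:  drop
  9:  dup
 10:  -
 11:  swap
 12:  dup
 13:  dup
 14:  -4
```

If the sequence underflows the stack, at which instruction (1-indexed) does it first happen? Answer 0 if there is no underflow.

12   : [12]
2    : [12, 2]
swap : [2, 12]
-41  : [2, 12, -41]
-9   : [2, 12, -41, -9]
+    : [2, 12, -50]
over : [2, 12, -50, 12]
drop : [2, 12, -50]
dup  : [2, 12, -50, -50]
-    : [2, 12, 0]
swap : [2, 0, 12]
dup  : [2, 0, 12, 12]
dup  : [2, 0, 12, 12, 12]
-4   : [2, 0, 12, 12, 12, -4]

0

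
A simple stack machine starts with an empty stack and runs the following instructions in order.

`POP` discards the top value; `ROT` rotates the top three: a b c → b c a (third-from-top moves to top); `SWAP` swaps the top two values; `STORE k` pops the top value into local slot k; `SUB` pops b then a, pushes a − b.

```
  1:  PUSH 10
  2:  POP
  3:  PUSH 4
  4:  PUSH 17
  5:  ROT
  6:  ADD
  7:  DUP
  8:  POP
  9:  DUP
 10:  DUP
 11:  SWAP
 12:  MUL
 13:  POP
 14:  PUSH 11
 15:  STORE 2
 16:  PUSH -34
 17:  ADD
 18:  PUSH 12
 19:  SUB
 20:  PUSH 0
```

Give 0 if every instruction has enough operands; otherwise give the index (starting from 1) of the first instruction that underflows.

PUSH 10 → 10
POP     → (empty)
PUSH 4  → 4
PUSH 17 → 4 17
ROT  — needs 3 operands, stack has 2 → underflow

5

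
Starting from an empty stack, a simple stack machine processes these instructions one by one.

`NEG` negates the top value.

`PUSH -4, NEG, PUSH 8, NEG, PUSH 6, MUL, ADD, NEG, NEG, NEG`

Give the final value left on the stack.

PUSH -4  [-4]
NEG      [4]
PUSH 8   [4, 8]
NEG      [4, -8]
PUSH 6   [4, -8, 6]
MUL      [4, -48]
ADD      [-44]
NEG      [44]
NEG      [-44]
NEG      [44]

44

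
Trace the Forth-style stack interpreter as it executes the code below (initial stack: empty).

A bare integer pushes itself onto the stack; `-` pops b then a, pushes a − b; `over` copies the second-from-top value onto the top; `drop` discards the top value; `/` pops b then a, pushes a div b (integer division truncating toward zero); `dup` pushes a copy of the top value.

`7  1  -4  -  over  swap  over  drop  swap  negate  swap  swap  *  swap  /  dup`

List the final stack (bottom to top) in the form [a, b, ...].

7      : 7
1      : 7 1
-4     : 7 1 -4
-      : 7 5
over   : 7 5 7
swap   : 7 7 5
over   : 7 7 5 7
drop   : 7 7 5
swap   : 7 5 7
negate : 7 5 -7
swap   : 7 -7 5
swap   : 7 5 -7
*      : 7 -35
swap   : -35 7
/      : -5
dup    : -5 -5

[-5, -5]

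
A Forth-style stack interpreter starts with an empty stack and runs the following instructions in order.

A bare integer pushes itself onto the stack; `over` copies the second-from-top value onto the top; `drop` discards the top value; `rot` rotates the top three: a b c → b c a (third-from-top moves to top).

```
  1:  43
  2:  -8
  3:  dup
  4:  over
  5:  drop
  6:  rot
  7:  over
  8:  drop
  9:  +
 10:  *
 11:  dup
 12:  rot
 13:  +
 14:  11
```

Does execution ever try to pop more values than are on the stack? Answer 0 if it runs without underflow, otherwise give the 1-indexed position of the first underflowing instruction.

43   -> 43
-8   -> 43 -8
dup  -> 43 -8 -8
over -> 43 -8 -8 -8
drop -> 43 -8 -8
rot  -> -8 -8 43
over -> -8 -8 43 -8
drop -> -8 -8 43
+    -> -8 35
*    -> -280
dup  -> -280 -280
rot  — needs 3 operands, stack has 2 → underflow

12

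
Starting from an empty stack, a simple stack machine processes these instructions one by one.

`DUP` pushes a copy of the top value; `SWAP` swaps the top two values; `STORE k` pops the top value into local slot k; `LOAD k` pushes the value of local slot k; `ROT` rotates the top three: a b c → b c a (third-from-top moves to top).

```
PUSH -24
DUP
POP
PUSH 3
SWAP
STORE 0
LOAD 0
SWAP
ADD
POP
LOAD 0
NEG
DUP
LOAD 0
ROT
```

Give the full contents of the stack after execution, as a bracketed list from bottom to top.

PUSH -24 -> -24
DUP      -> -24 -24
POP      -> -24
PUSH 3   -> -24 3
SWAP     -> 3 -24
STORE 0  -> 3
LOAD 0   -> 3 -24
SWAP     -> -24 3
ADD      -> -21
POP      -> (empty)
LOAD 0   -> -24
NEG      -> 24
DUP      -> 24 24
LOAD 0   -> 24 24 -24
ROT      -> 24 -24 24

[24, -24, 24]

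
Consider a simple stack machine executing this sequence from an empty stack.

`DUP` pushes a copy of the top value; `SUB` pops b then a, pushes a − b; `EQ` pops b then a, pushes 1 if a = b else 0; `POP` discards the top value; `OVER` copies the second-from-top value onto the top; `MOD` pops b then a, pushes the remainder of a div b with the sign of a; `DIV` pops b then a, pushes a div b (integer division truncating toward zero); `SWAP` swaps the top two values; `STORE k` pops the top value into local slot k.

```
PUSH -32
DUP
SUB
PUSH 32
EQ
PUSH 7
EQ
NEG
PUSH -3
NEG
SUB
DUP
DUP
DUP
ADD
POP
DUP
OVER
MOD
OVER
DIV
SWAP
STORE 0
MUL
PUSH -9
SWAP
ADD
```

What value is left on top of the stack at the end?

-9

PUSH -32 : [-32]
DUP      : [-32, -32]
SUB      : [0]
PUSH 32  : [0, 32]
EQ       : [0]
PUSH 7   : [0, 7]
EQ       : [0]
NEG      : [0]
PUSH -3  : [0, -3]
NEG      : [0, 3]
SUB      : [-3]
DUP      : [-3, -3]
DUP      : [-3, -3, -3]
DUP      : [-3, -3, -3, -3]
ADD      : [-3, -3, -6]
POP      : [-3, -3]
DUP      : [-3, -3, -3]
OVER     : [-3, -3, -3, -3]
MOD      : [-3, -3, 0]
OVER     : [-3, -3, 0, -3]
DIV      : [-3, -3, 0]
SWAP     : [-3, 0, -3]
STORE 0  : [-3, 0]
MUL      : [0]
PUSH -9  : [0, -9]
SWAP     : [-9, 0]
ADD      : [-9]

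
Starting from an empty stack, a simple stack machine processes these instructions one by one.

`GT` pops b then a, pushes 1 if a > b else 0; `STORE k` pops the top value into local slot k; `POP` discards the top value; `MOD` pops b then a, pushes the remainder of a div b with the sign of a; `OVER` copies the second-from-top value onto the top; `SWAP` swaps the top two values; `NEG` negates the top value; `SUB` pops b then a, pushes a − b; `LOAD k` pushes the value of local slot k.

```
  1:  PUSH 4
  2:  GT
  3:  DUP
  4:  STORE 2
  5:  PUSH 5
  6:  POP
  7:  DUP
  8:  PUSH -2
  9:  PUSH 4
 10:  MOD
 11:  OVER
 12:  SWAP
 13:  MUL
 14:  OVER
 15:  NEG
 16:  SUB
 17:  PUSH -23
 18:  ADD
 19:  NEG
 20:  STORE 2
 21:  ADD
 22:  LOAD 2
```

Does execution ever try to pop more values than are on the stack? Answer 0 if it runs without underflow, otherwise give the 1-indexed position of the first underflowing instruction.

PUSH 4  [4]
GT  — needs 2 operands, stack has 1 → underflow

2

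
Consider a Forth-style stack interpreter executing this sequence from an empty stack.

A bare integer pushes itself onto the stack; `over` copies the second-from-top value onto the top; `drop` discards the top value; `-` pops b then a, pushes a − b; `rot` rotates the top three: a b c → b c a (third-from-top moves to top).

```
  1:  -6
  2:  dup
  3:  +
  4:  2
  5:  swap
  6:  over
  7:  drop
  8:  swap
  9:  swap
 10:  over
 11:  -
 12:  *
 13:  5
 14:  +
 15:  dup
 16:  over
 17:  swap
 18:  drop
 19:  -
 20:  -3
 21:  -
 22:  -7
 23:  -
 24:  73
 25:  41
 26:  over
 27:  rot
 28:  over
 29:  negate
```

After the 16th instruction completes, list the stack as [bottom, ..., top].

-6   -> -6
dup  -> -6 -6
+    -> -12
2    -> -12 2
swap -> 2 -12
over -> 2 -12 2
drop -> 2 -12
swap -> -12 2
swap -> 2 -12
over -> 2 -12 2
-    -> 2 -14
*    -> -28
5    -> -28 5
+    -> -23
dup  -> -23 -23
over -> -23 -23 -23

[-23, -23, -23]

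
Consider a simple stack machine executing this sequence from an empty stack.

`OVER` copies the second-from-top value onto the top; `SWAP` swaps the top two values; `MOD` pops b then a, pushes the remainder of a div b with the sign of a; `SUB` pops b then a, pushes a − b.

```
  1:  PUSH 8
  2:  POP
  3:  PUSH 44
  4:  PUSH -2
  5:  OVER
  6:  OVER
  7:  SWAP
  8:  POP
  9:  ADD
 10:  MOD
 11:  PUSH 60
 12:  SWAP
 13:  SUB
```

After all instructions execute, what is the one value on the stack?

60

PUSH 8  : 8
POP     : (empty)
PUSH 44 : 44
PUSH -2 : 44 -2
OVER    : 44 -2 44
OVER    : 44 -2 44 -2
SWAP    : 44 -2 -2 44
POP     : 44 -2 -2
ADD     : 44 -4
MOD     : 0
PUSH 60 : 0 60
SWAP    : 60 0
SUB     : 60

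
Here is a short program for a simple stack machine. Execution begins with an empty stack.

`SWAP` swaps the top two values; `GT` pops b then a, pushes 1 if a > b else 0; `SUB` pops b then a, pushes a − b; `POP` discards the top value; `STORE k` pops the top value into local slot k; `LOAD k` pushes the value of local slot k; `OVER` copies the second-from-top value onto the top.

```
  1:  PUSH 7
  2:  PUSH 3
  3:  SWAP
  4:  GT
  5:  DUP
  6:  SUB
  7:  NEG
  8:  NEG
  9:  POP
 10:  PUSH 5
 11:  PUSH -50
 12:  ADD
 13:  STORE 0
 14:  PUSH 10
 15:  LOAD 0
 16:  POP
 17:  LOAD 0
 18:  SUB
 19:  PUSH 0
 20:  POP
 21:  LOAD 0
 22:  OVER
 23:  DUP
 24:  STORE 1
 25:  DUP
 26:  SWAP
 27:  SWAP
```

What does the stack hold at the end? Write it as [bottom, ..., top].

PUSH 7   -> 7
PUSH 3   -> 7 3
SWAP     -> 3 7
GT       -> 0
DUP      -> 0 0
SUB      -> 0
NEG      -> 0
NEG      -> 0
POP      -> (empty)
PUSH 5   -> 5
PUSH -50 -> 5 -50
ADD      -> -45
STORE 0  -> (empty)
PUSH 10  -> 10
LOAD 0   -> 10 -45
POP      -> 10
LOAD 0   -> 10 -45
SUB      -> 55
PUSH 0   -> 55 0
POP      -> 55
LOAD 0   -> 55 -45
OVER     -> 55 -45 55
DUP      -> 55 -45 55 55
STORE 1  -> 55 -45 55
DUP      -> 55 -45 55 55
SWAP     -> 55 -45 55 55
SWAP     -> 55 -45 55 55

[55, -45, 55, 55]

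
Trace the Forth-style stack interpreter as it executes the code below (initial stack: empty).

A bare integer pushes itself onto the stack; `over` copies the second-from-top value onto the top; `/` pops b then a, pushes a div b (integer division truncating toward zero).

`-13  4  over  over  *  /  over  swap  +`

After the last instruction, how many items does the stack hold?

-13  -> -13
4    -> -13 4
over -> -13 4 -13
over -> -13 4 -13 4
*    -> -13 4 -52
/    -> -13 0
over -> -13 0 -13
swap -> -13 -13 0
+    -> -13 -13

2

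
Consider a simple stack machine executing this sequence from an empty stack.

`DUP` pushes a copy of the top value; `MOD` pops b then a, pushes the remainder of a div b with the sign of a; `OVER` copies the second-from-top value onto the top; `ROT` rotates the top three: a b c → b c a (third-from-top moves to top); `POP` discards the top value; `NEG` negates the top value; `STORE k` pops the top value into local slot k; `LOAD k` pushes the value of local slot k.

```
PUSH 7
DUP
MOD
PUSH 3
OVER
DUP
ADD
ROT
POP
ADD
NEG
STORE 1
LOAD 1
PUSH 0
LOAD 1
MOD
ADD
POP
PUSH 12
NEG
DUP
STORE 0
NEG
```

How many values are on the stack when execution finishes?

1

PUSH 7  : 7
DUP     : 7 7
MOD     : 0
PUSH 3  : 0 3
OVER    : 0 3 0
DUP     : 0 3 0 0
ADD     : 0 3 0
ROT     : 3 0 0
POP     : 3 0
ADD     : 3
NEG     : -3
STORE 1 : (empty)
LOAD 1  : -3
PUSH 0  : -3 0
LOAD 1  : -3 0 -3
MOD     : -3 0
ADD     : -3
POP     : (empty)
PUSH 12 : 12
NEG     : -12
DUP     : -12 -12
STORE 0 : -12
NEG     : 12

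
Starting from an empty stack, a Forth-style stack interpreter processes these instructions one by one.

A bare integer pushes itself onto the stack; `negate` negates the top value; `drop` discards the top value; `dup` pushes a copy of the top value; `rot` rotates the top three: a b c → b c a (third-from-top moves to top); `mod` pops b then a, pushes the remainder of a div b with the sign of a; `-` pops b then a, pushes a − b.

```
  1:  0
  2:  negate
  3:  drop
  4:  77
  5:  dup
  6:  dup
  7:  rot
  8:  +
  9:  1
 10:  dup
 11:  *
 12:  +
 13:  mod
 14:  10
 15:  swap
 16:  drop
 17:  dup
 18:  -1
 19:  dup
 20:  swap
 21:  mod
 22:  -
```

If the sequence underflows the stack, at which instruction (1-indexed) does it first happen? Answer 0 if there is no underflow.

0       0
negate  0
drop    (empty)
77      77
dup     77 77
dup     77 77 77
rot     77 77 77
+       77 154
1       77 154 1
dup     77 154 1 1
*       77 154 1
+       77 155
mod     77
10      77 10
swap    10 77
drop    10
dup     10 10
-1      10 10 -1
dup     10 10 -1 -1
swap    10 10 -1 -1
mod     10 10 0
-       10 10

0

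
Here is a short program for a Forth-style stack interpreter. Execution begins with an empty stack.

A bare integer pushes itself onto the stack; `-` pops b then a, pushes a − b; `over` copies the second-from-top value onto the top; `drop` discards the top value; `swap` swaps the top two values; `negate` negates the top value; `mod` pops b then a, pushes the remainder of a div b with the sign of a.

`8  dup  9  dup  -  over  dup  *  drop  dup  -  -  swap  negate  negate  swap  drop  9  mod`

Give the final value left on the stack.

8

8      -> 8
dup    -> 8 8
9      -> 8 8 9
dup    -> 8 8 9 9
-      -> 8 8 0
over   -> 8 8 0 8
dup    -> 8 8 0 8 8
*      -> 8 8 0 64
drop   -> 8 8 0
dup    -> 8 8 0 0
-      -> 8 8 0
-      -> 8 8
swap   -> 8 8
negate -> 8 -8
negate -> 8 8
swap   -> 8 8
drop   -> 8
9      -> 8 9
mod    -> 8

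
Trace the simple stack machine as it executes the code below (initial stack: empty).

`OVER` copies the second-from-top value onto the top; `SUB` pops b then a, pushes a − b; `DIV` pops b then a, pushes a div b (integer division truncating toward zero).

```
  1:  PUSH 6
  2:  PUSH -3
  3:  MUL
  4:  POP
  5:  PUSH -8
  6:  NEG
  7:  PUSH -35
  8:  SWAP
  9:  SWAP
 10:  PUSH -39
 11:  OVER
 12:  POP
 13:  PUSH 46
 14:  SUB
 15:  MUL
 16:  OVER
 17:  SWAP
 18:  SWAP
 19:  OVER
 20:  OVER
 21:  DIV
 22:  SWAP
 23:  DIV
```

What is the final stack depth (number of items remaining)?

PUSH 6    6
PUSH -3   6 -3
MUL       -18
POP       (empty)
PUSH -8   -8
NEG       8
PUSH -35  8 -35
SWAP      -35 8
SWAP      8 -35
PUSH -39  8 -35 -39
OVER      8 -35 -39 -35
POP       8 -35 -39
PUSH 46   8 -35 -39 46
SUB       8 -35 -85
MUL       8 2975
OVER      8 2975 8
SWAP      8 8 2975
SWAP      8 2975 8
OVER      8 2975 8 2975
OVER      8 2975 8 2975 8
DIV       8 2975 8 371
SWAP      8 2975 371 8
DIV       8 2975 46

3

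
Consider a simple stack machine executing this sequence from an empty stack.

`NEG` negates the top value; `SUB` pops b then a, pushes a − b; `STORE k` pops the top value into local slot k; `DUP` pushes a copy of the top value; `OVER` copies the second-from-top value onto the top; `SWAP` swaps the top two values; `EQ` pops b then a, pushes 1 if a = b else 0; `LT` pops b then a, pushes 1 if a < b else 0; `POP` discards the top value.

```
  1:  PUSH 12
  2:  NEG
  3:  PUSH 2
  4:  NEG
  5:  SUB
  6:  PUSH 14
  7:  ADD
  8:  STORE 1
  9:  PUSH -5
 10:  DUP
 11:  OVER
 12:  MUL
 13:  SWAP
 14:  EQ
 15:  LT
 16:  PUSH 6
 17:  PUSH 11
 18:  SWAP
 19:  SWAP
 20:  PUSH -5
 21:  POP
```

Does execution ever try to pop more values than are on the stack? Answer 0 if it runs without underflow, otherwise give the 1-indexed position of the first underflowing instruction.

PUSH 12 → 12
NEG     → -12
PUSH 2  → -12 2
NEG     → -12 -2
SUB     → -10
PUSH 14 → -10 14
ADD     → 4
STORE 1 → (empty)
PUSH -5 → -5
DUP     → -5 -5
OVER    → -5 -5 -5
MUL     → -5 25
SWAP    → 25 -5
EQ      → 0
LT  — needs 2 operands, stack has 1 → underflow

15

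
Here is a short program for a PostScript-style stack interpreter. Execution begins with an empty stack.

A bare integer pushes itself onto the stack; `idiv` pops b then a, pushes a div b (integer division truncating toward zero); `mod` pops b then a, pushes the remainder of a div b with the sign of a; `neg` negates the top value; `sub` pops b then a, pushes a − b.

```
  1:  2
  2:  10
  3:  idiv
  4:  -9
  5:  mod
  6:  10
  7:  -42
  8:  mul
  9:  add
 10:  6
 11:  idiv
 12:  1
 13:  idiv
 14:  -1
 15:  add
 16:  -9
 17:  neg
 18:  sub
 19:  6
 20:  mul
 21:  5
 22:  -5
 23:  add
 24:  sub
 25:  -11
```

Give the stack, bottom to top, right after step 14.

2    : [2]
10   : [2, 10]
idiv : [0]
-9   : [0, -9]
mod  : [0]
10   : [0, 10]
-42  : [0, 10, -42]
mul  : [0, -420]
add  : [-420]
6    : [-420, 6]
idiv : [-70]
1    : [-70, 1]
idiv : [-70]
-1   : [-70, -1]

[-70, -1]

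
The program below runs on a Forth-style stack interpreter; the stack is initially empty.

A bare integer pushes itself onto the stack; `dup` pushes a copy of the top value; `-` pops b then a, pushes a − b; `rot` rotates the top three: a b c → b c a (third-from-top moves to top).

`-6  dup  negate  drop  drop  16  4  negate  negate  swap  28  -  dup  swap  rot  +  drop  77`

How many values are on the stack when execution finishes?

2

-6     → -6
dup    → -6 -6
negate → -6 6
drop   → -6
drop   → (empty)
16     → 16
4      → 16 4
negate → 16 -4
negate → 16 4
swap   → 4 16
28     → 4 16 28
-      → 4 -12
dup    → 4 -12 -12
swap   → 4 -12 -12
rot    → -12 -12 4
+      → -12 -8
drop   → -12
77     → -12 77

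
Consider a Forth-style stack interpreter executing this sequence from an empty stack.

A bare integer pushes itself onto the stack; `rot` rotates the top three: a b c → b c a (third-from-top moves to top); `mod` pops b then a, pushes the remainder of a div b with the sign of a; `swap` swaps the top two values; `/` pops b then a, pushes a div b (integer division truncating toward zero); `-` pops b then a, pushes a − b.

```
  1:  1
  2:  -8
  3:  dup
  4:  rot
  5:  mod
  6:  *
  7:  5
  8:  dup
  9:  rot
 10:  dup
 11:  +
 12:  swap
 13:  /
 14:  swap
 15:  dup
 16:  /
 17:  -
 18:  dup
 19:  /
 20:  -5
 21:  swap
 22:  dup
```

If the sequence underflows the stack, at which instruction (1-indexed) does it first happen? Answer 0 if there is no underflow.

0

1    → 1
-8   → 1 -8
dup  → 1 -8 -8
rot  → -8 -8 1
mod  → -8 0
*    → 0
5    → 0 5
dup  → 0 5 5
rot  → 5 5 0
dup  → 5 5 0 0
+    → 5 5 0
swap → 5 0 5
/    → 5 0
swap → 0 5
dup  → 0 5 5
/    → 0 1
-    → -1
dup  → -1 -1
/    → 1
-5   → 1 -5
swap → -5 1
dup  → -5 1 1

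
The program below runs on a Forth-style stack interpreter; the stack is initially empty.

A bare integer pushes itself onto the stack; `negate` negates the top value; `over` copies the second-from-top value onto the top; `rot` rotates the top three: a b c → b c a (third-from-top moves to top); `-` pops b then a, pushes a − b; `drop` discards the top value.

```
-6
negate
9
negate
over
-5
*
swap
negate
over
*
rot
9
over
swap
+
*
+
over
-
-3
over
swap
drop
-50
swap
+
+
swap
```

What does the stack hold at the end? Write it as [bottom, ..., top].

-6     → [-6]
negate → [6]
9      → [6, 9]
negate → [6, -9]
over   → [6, -9, 6]
-5     → [6, -9, 6, -5]
*      → [6, -9, -30]
swap   → [6, -30, -9]
negate → [6, -30, 9]
over   → [6, -30, 9, -30]
*      → [6, -30, -270]
rot    → [-30, -270, 6]
9      → [-30, -270, 6, 9]
over   → [-30, -270, 6, 9, 6]
swap   → [-30, -270, 6, 6, 9]
+      → [-30, -270, 6, 15]
*      → [-30, -270, 90]
+      → [-30, -180]
over   → [-30, -180, -30]
-      → [-30, -150]
-3     → [-30, -150, -3]
over   → [-30, -150, -3, -150]
swap   → [-30, -150, -150, -3]
drop   → [-30, -150, -150]
-50    → [-30, -150, -150, -50]
swap   → [-30, -150, -50, -150]
+      → [-30, -150, -200]
+      → [-30, -350]
swap   → [-350, -30]

[-350, -30]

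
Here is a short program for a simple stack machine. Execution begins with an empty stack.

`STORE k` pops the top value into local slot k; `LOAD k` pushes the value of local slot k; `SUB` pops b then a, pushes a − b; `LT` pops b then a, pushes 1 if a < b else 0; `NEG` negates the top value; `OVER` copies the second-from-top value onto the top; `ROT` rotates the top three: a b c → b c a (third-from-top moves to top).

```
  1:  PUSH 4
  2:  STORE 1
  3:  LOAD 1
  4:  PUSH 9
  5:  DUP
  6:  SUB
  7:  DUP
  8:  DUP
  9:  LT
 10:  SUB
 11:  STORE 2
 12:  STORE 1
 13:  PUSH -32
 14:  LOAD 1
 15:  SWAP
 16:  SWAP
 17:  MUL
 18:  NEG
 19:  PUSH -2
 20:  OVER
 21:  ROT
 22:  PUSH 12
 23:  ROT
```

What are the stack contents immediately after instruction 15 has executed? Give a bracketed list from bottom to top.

PUSH 4   → 4
STORE 1  → (empty)
LOAD 1   → 4
PUSH 9   → 4 9
DUP      → 4 9 9
SUB      → 4 0
DUP      → 4 0 0
DUP      → 4 0 0 0
LT       → 4 0 0
SUB      → 4 0
STORE 2  → 4
STORE 1  → (empty)
PUSH -32 → -32
LOAD 1   → -32 4
SWAP     → 4 -32

[4, -32]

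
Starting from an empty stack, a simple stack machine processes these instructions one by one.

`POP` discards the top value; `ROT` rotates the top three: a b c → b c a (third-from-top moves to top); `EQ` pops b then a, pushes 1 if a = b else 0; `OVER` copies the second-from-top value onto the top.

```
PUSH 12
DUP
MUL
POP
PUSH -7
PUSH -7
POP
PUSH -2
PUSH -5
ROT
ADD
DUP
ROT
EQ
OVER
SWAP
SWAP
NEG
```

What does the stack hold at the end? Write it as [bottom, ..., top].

[-12, 0, 12]

PUSH 12  12
DUP      12 12
MUL      144
POP      (empty)
PUSH -7  -7
PUSH -7  -7 -7
POP      -7
PUSH -2  -7 -2
PUSH -5  -7 -2 -5
ROT      -2 -5 -7
ADD      -2 -12
DUP      -2 -12 -12
ROT      -12 -12 -2
EQ       -12 0
OVER     -12 0 -12
SWAP     -12 -12 0
SWAP     -12 0 -12
NEG      -12 0 12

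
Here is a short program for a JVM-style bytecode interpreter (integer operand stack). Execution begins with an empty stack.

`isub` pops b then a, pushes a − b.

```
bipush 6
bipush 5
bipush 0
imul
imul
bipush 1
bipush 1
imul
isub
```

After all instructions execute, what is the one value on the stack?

-1

bipush 6 → [6]
bipush 5 → [6, 5]
bipush 0 → [6, 5, 0]
imul     → [6, 0]
imul     → [0]
bipush 1 → [0, 1]
bipush 1 → [0, 1, 1]
imul     → [0, 1]
isub     → [-1]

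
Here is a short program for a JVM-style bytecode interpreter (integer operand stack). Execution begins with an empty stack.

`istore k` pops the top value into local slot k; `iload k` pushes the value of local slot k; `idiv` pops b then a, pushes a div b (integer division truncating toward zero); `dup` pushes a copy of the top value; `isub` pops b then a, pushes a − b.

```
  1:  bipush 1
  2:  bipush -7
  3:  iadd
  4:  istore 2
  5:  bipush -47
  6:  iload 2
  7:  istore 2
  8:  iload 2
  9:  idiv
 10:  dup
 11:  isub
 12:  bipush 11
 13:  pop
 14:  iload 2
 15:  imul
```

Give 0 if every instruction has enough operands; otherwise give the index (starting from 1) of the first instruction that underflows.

bipush 1   → 1
bipush -7  → 1 -7
iadd       → -6
istore 2   → (empty)
bipush -47 → -47
iload 2    → -47 -6
istore 2   → -47
iload 2    → -47 -6
idiv       → 7
dup        → 7 7
isub       → 0
bipush 11  → 0 11
pop        → 0
iload 2    → 0 -6
imul       → 0

0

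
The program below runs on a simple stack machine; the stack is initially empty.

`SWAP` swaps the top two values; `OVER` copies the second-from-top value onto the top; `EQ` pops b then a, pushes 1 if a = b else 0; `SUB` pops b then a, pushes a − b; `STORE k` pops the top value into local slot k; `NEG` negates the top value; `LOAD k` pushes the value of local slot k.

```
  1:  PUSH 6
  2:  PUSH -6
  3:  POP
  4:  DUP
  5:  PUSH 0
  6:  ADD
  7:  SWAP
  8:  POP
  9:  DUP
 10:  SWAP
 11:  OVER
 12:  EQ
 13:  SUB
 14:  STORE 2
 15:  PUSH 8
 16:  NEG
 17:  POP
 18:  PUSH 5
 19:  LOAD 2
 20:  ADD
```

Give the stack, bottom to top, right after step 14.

[]

PUSH 6  -> [6]
PUSH -6 -> [6, -6]
POP     -> [6]
DUP     -> [6, 6]
PUSH 0  -> [6, 6, 0]
ADD     -> [6, 6]
SWAP    -> [6, 6]
POP     -> [6]
DUP     -> [6, 6]
SWAP    -> [6, 6]
OVER    -> [6, 6, 6]
EQ      -> [6, 1]
SUB     -> [5]
STORE 2 -> []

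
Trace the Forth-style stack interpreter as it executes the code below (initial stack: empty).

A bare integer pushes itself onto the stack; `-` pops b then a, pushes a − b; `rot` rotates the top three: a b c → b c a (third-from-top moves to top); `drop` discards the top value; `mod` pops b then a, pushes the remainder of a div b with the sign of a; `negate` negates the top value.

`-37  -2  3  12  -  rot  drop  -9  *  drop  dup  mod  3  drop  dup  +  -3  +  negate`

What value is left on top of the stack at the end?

3

-37    : -37
-2     : -37 -2
3      : -37 -2 3
12     : -37 -2 3 12
-      : -37 -2 -9
rot    : -2 -9 -37
drop   : -2 -9
-9     : -2 -9 -9
*      : -2 81
drop   : -2
dup    : -2 -2
mod    : 0
3      : 0 3
drop   : 0
dup    : 0 0
+      : 0
-3     : 0 -3
+      : -3
negate : 3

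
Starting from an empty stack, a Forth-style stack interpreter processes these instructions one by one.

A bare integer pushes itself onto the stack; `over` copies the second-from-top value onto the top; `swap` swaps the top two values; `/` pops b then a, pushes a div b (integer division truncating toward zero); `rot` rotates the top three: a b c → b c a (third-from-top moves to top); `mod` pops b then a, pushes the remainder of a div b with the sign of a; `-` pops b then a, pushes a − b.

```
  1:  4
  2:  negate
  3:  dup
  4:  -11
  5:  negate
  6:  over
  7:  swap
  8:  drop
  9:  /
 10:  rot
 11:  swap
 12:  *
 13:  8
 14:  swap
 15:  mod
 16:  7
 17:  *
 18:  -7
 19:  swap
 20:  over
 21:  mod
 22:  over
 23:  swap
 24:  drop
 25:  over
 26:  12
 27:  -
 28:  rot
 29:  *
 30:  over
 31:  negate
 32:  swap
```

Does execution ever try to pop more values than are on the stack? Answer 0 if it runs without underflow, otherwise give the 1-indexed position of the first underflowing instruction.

10

4      -> [4]
negate -> [-4]
dup    -> [-4, -4]
-11    -> [-4, -4, -11]
negate -> [-4, -4, 11]
over   -> [-4, -4, 11, -4]
swap   -> [-4, -4, -4, 11]
drop   -> [-4, -4, -4]
/      -> [-4, 1]
rot  — needs 3 operands, stack has 2 → underflow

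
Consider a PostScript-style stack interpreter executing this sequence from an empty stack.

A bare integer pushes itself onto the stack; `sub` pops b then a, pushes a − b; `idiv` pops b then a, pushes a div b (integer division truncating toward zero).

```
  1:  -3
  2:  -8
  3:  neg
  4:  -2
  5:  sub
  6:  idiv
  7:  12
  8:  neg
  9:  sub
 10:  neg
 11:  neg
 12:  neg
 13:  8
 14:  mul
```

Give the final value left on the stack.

-3   → [-3]
-8   → [-3, -8]
neg  → [-3, 8]
-2   → [-3, 8, -2]
sub  → [-3, 10]
idiv → [0]
12   → [0, 12]
neg  → [0, -12]
sub  → [12]
neg  → [-12]
neg  → [12]
neg  → [-12]
8    → [-12, 8]
mul  → [-96]

-96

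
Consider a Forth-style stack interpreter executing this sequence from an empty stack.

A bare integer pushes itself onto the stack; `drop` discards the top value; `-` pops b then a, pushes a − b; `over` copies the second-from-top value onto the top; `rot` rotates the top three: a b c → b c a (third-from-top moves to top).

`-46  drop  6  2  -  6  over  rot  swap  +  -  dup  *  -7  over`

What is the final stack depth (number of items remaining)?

-46  : -46
drop : (empty)
6    : 6
2    : 6 2
-    : 4
6    : 4 6
over : 4 6 4
rot  : 6 4 4
swap : 6 4 4
+    : 6 8
-    : -2
dup  : -2 -2
*    : 4
-7   : 4 -7
over : 4 -7 4

3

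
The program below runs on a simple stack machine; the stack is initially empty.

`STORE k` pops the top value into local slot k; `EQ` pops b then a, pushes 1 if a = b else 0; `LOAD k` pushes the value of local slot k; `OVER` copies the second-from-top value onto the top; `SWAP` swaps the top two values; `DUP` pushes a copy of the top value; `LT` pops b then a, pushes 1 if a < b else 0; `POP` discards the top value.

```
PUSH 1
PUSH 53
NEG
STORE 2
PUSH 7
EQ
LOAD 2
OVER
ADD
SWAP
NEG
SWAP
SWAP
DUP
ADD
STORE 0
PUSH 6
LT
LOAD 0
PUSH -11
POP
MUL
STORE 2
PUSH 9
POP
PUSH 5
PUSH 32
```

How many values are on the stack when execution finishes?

PUSH 1   : 1
PUSH 53  : 1 53
NEG      : 1 -53
STORE 2  : 1
PUSH 7   : 1 7
EQ       : 0
LOAD 2   : 0 -53
OVER     : 0 -53 0
ADD      : 0 -53
SWAP     : -53 0
NEG      : -53 0
SWAP     : 0 -53
SWAP     : -53 0
DUP      : -53 0 0
ADD      : -53 0
STORE 0  : -53
PUSH 6   : -53 6
LT       : 1
LOAD 0   : 1 0
PUSH -11 : 1 0 -11
POP      : 1 0
MUL      : 0
STORE 2  : (empty)
PUSH 9   : 9
POP      : (empty)
PUSH 5   : 5
PUSH 32  : 5 32

2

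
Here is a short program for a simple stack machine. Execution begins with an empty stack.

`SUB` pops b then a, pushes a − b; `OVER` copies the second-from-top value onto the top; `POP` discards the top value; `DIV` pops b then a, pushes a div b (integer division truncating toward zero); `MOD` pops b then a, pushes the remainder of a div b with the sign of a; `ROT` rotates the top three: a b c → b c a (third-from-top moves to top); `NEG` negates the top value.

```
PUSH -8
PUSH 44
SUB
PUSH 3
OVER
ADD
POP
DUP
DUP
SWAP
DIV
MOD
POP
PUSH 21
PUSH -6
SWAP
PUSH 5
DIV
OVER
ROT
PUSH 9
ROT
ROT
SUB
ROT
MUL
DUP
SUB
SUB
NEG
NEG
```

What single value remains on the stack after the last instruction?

PUSH -8 -> [-8]
PUSH 44 -> [-8, 44]
SUB     -> [-52]
PUSH 3  -> [-52, 3]
OVER    -> [-52, 3, -52]
ADD     -> [-52, -49]
POP     -> [-52]
DUP     -> [-52, -52]
DUP     -> [-52, -52, -52]
SWAP    -> [-52, -52, -52]
DIV     -> [-52, 1]
MOD     -> [0]
POP     -> []
PUSH 21 -> [21]
PUSH -6 -> [21, -6]
SWAP    -> [-6, 21]
PUSH 5  -> [-6, 21, 5]
DIV     -> [-6, 4]
OVER    -> [-6, 4, -6]
ROT     -> [4, -6, -6]
PUSH 9  -> [4, -6, -6, 9]
ROT     -> [4, -6, 9, -6]
ROT     -> [4, 9, -6, -6]
SUB     -> [4, 9, 0]
ROT     -> [9, 0, 4]
MUL     -> [9, 0]
DUP     -> [9, 0, 0]
SUB     -> [9, 0]
SUB     -> [9]
NEG     -> [-9]
NEG     -> [9]

9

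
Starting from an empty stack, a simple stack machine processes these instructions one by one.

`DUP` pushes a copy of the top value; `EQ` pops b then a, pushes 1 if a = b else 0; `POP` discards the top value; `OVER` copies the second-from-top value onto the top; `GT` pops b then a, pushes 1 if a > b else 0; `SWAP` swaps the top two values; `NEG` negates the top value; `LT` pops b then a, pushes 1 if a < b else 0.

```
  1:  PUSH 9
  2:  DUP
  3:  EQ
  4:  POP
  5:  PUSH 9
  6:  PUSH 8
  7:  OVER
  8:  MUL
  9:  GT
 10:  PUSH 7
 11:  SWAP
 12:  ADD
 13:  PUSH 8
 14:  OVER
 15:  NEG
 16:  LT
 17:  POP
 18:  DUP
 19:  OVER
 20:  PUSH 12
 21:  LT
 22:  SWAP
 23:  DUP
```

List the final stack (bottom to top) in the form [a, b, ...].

[7, 1, 7, 7]

PUSH 9  -> 9
DUP     -> 9 9
EQ      -> 1
POP     -> (empty)
PUSH 9  -> 9
PUSH 8  -> 9 8
OVER    -> 9 8 9
MUL     -> 9 72
GT      -> 0
PUSH 7  -> 0 7
SWAP    -> 7 0
ADD     -> 7
PUSH 8  -> 7 8
OVER    -> 7 8 7
NEG     -> 7 8 -7
LT      -> 7 0
POP     -> 7
DUP     -> 7 7
OVER    -> 7 7 7
PUSH 12 -> 7 7 7 12
LT      -> 7 7 1
SWAP    -> 7 1 7
DUP     -> 7 1 7 7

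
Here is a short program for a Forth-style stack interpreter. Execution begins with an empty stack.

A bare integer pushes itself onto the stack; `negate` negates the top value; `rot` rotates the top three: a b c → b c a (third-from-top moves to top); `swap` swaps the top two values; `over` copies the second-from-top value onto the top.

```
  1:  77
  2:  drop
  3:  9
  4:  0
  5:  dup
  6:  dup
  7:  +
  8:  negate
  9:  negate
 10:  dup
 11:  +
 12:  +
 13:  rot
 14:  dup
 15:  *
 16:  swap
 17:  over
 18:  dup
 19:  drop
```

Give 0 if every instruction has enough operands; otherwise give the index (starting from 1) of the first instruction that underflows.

13

77     → [77]
drop   → []
9      → [9]
0      → [9, 0]
dup    → [9, 0, 0]
dup    → [9, 0, 0, 0]
+      → [9, 0, 0]
negate → [9, 0, 0]
negate → [9, 0, 0]
dup    → [9, 0, 0, 0]
+      → [9, 0, 0]
+      → [9, 0]
rot  — needs 3 operands, stack has 2 → underflow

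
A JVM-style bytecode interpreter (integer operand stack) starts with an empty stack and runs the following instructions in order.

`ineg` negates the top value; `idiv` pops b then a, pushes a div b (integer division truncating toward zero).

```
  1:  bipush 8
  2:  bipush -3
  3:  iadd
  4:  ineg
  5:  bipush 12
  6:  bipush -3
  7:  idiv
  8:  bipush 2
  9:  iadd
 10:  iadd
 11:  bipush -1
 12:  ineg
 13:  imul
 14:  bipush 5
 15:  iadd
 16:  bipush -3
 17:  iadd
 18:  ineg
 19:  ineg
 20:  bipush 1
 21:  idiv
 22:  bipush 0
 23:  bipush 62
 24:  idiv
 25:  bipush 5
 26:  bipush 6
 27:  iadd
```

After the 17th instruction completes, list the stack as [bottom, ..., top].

bipush 8  -> 8
bipush -3 -> 8 -3
iadd      -> 5
ineg      -> -5
bipush 12 -> -5 12
bipush -3 -> -5 12 -3
idiv      -> -5 -4
bipush 2  -> -5 -4 2
iadd      -> -5 -2
iadd      -> -7
bipush -1 -> -7 -1
ineg      -> -7 1
imul      -> -7
bipush 5  -> -7 5
iadd      -> -2
bipush -3 -> -2 -3
iadd      -> -5

[-5]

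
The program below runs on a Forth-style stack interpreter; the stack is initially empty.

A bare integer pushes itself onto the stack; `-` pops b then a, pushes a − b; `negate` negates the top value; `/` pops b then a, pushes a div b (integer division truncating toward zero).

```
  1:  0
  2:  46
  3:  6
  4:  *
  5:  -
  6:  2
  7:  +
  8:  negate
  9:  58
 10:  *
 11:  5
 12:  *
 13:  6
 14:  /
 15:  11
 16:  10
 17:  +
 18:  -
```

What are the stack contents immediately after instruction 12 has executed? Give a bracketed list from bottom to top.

[79460]

0       [0]
46      [0, 46]
6       [0, 46, 6]
*       [0, 276]
-       [-276]
2       [-276, 2]
+       [-274]
negate  [274]
58      [274, 58]
*       [15892]
5       [15892, 5]
*       [79460]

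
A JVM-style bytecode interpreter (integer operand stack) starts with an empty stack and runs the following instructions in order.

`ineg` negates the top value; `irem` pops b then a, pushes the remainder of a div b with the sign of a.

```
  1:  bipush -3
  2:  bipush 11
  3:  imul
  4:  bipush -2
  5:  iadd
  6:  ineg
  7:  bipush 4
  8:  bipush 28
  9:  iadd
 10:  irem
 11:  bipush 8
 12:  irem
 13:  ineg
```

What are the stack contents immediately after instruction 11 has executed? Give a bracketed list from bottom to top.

[3, 8]

bipush -3 : [-3]
bipush 11 : [-3, 11]
imul      : [-33]
bipush -2 : [-33, -2]
iadd      : [-35]
ineg      : [35]
bipush 4  : [35, 4]
bipush 28 : [35, 4, 28]
iadd      : [35, 32]
irem      : [3]
bipush 8  : [3, 8]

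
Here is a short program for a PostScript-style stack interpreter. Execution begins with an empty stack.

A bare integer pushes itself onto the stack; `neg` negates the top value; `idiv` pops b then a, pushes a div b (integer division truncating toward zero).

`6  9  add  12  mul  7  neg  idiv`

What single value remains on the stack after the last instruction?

6    -> 6
9    -> 6 9
add  -> 15
12   -> 15 12
mul  -> 180
7    -> 180 7
neg  -> 180 -7
idiv -> -25

-25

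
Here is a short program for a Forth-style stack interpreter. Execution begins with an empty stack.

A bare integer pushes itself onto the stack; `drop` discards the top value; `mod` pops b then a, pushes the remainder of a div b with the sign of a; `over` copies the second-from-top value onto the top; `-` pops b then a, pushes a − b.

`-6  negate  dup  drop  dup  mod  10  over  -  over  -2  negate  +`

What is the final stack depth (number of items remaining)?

-6     -> [-6]
negate -> [6]
dup    -> [6, 6]
drop   -> [6]
dup    -> [6, 6]
mod    -> [0]
10     -> [0, 10]
over   -> [0, 10, 0]
-      -> [0, 10]
over   -> [0, 10, 0]
-2     -> [0, 10, 0, -2]
negate -> [0, 10, 0, 2]
+      -> [0, 10, 2]

3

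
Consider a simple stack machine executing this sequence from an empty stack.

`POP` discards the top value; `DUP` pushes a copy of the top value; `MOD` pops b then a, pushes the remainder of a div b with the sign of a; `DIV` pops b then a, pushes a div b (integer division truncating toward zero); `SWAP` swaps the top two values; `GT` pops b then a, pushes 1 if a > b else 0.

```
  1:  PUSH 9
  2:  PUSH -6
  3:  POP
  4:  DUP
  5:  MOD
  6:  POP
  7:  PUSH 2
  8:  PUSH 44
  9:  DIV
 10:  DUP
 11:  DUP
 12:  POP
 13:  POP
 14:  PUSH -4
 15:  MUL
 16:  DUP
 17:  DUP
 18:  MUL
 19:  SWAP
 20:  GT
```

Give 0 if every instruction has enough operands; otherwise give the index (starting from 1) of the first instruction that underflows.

PUSH 9  : 9
PUSH -6 : 9 -6
POP     : 9
DUP     : 9 9
MOD     : 0
POP     : (empty)
PUSH 2  : 2
PUSH 44 : 2 44
DIV     : 0
DUP     : 0 0
DUP     : 0 0 0
POP     : 0 0
POP     : 0
PUSH -4 : 0 -4
MUL     : 0
DUP     : 0 0
DUP     : 0 0 0
MUL     : 0 0
SWAP    : 0 0
GT      : 0

0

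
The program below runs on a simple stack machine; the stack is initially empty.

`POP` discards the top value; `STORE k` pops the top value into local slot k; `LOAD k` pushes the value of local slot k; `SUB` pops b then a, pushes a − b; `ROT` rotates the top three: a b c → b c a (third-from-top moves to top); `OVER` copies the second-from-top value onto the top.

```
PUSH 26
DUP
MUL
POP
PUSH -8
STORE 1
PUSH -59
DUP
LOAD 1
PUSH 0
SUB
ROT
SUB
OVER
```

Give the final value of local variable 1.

PUSH 26   26
DUP       26 26
MUL       676
POP       (empty)
PUSH -8   -8
STORE 1   (empty)
PUSH -59  -59
DUP       -59 -59
LOAD 1    -59 -59 -8
PUSH 0    -59 -59 -8 0
SUB       -59 -59 -8
ROT       -59 -8 -59
SUB       -59 51
OVER      -59 51 -59

-8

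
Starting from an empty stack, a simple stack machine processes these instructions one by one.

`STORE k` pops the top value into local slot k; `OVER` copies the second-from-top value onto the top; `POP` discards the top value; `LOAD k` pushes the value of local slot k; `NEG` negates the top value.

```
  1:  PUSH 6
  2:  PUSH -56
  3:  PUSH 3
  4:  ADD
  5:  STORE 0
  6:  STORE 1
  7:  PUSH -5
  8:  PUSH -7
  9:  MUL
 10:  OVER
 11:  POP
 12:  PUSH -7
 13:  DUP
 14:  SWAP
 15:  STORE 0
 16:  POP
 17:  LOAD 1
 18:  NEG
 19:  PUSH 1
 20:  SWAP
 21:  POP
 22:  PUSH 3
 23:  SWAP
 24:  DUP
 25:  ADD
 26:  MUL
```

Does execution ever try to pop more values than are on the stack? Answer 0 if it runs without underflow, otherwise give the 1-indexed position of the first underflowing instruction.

PUSH 6   → 6
PUSH -56 → 6 -56
PUSH 3   → 6 -56 3
ADD      → 6 -53
STORE 0  → 6
STORE 1  → (empty)
PUSH -5  → -5
PUSH -7  → -5 -7
MUL      → 35
OVER  — needs 2 operands, stack has 1 → underflow

10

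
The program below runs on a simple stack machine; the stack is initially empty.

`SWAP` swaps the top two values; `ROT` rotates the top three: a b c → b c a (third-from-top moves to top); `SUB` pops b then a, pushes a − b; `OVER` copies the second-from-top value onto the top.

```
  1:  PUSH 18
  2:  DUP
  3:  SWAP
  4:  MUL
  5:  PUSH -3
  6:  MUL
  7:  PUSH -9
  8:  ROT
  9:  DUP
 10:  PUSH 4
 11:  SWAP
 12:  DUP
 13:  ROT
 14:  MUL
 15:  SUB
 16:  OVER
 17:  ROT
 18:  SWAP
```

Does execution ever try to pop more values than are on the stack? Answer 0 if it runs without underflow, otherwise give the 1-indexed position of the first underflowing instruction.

8

PUSH 18 → [18]
DUP     → [18, 18]
SWAP    → [18, 18]
MUL     → [324]
PUSH -3 → [324, -3]
MUL     → [-972]
PUSH -9 → [-972, -9]
ROT  — needs 3 operands, stack has 2 → underflow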